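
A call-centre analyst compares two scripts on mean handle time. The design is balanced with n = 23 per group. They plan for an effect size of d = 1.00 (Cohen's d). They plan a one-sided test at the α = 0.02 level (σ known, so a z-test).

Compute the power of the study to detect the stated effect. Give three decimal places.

Power ≈ 0.909

Noncentrality parameter: δ = d·√(n/2) = 1.00 × √(23/2) = 3.3912
Critical value for a one-sided test at α = 0.02: z_α = 2.054.
Power = Φ(δ − 2.054) = Φ(1.337) = 0.9095.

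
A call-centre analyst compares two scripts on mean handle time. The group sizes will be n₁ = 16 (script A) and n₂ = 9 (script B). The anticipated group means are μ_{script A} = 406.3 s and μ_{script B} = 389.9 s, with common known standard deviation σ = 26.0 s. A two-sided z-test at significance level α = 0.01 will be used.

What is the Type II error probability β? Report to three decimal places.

Standardized effect: d = |μ_{script A} − μ_{script B}| / σ = |406.3 − 389.9| / 26.0 = 0.6308
Noncentrality parameter: δ = d / √(1/n₁ + 1/n₂) = 0.6308 / √(1/16 + 1/9) = 1.5138
Critical value for a two-sided test at α = 0.01: z_{α/2} = 2.576.
Power = Φ(δ − 2.576) + Φ(−δ − 2.576) = Φ(-1.062) + Φ(-4.090) = 0.1441 + 0.0000 = 0.1441.
Type II error: β = 1 − power = 1 − 0.1441 = 0.8559.

β ≈ 0.856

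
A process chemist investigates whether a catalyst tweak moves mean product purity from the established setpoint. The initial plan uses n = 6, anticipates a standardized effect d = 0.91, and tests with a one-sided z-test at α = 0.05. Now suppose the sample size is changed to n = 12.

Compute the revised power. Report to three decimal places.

With n = 12: δ = d·√n = 0.91 × √12 = 3.1523. Critical value z_{0.05} = 1.645.
Revised power = Φ(δ − 1.645) = Φ(1.507) = 0.9342.

Power ≈ 0.934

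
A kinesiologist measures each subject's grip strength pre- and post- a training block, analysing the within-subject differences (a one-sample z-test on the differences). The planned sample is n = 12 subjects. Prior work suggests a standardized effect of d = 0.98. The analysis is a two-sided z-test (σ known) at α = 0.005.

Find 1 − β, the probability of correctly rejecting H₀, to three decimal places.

Power ≈ 0.722

Noncentrality parameter: δ = d·√n = 0.98 × √12 = 3.3948
Two-sided α = 0.005 → critical value z_{0.0025} = 2.807.
Power = Φ(δ − 2.807) + Φ(−δ − 2.807) = Φ(0.588) + Φ(-6.202) = 0.7217 + 0.0000 = 0.7217.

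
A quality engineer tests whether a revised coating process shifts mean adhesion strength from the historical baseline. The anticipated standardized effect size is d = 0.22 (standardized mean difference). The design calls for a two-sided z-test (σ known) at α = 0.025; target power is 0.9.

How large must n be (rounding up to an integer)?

n = 257

For power 0.9 need Φ(δ − z_{0.0125}) = 0.9, so δ = z_{0.0125} + z_{0.10} = 2.241 + 1.282 = 3.523.
(Ignoring the negligible lower-tail rejection probability gives the usual closed-form inversion.)
δ = d·√n ⇒ n = (δ/d)² = (3.523 / 0.22)² = 256.43.
Rounding up, n = 257.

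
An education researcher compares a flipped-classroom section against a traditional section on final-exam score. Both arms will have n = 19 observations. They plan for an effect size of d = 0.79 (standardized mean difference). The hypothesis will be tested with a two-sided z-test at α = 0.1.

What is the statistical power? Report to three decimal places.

Power ≈ 0.785

Noncentrality parameter: δ = d·√(n/2) = 0.79 × √(19/2) = 2.4349
Critical value for a two-sided test at α = 0.1: z_{α/2} = 1.645.
Power = Φ(δ − 1.645) + Φ(−δ − 1.645) = Φ(0.790) + Φ(-4.080) = 0.7853 + 0.0000 = 0.7853.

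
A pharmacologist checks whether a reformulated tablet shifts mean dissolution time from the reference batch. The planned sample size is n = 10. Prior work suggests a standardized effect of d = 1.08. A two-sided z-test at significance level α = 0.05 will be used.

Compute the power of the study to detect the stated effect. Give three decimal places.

Noncentrality parameter: δ = d·√n = 1.08 × √10 = 3.4153
Critical value for a two-sided test at α = 0.05: z_{α/2} = 1.960.
Power = Φ(δ − 1.960) + Φ(−δ − 1.960) = Φ(1.455) + Φ(-5.375) = 0.9272 + 0.0000 = 0.9272.

Power ≈ 0.927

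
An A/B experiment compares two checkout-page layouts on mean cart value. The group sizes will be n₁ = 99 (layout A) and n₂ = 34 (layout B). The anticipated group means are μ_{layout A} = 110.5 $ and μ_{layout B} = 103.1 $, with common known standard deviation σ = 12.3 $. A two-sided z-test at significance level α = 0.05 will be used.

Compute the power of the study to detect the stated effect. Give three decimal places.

Standardized effect: d = |μ_{layout A} − μ_{layout B}| / σ = |110.5 − 103.1| / 12.3 = 0.6016
Noncentrality parameter: δ = d / √(1/n₁ + 1/n₂) = 0.6016 / √(1/99 + 1/34) = 3.0266
Two-sided α = 0.05 → critical value z_{0.025} = 1.960.
Power = Φ(δ − 1.960) + Φ(−δ − 1.960) = Φ(1.067) + Φ(-4.987) = 0.8569 + 0.0000 = 0.8569.

Power ≈ 0.857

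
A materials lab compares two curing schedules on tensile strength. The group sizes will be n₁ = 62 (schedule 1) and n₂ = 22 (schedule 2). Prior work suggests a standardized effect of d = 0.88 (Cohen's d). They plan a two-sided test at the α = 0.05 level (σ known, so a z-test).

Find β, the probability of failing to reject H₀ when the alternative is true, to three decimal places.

β ≈ 0.056

Noncentrality parameter: δ = d / √(1/n₁ + 1/n₂) = 0.88 / √(1/62 + 1/22) = 3.5461
Critical value for a two-sided test at α = 0.05: z_{α/2} = 1.960.
Power = Φ(δ − 1.960) + Φ(−δ − 1.960) = Φ(1.586) + Φ(-5.506) = 0.9436 + 0.0000 = 0.9436.
Type II error: β = 1 − power = 1 − 0.9436 = 0.0564.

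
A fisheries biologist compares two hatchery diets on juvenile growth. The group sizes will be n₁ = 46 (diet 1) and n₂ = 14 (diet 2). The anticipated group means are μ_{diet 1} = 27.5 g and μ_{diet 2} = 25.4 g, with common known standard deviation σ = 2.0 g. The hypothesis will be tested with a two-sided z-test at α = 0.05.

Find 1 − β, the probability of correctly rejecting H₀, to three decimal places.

Standardized effect: d = |μ_{diet 1} − μ_{diet 2}| / σ = |27.5 − 25.4| / 2.0 = 1.0500
Noncentrality parameter: δ = d / √(1/n₁ + 1/n₂) = 1.0500 / √(1/46 + 1/14) = 3.4400
Critical value for a two-sided test at α = 0.05: z_{α/2} = 1.960.
Power = Φ(δ − 1.960) + Φ(−δ − 1.960) = Φ(1.480) + Φ(-5.400) = 0.9306 + 0.0000 = 0.9306.

Power ≈ 0.931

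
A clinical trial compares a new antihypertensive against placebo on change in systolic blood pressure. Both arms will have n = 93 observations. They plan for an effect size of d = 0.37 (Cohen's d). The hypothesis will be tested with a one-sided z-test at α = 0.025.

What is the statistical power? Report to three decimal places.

Noncentrality parameter: δ = d·√(n/2) = 0.37 × √(93/2) = 2.5231
Critical value for a one-sided test at α = 0.025: z_α = 1.960.
Power = P(Z > 1.960 − δ) = Φ(0.563) = 0.7133.

Power ≈ 0.713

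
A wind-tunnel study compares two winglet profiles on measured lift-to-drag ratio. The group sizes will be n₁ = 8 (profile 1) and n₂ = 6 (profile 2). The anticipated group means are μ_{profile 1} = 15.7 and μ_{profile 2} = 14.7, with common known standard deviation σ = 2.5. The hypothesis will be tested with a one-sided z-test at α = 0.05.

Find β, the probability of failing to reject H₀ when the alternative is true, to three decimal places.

Standardized effect: d = |μ_{profile 1} − μ_{profile 2}| / σ = |15.7 − 14.7| / 2.5 = 0.4000
Noncentrality parameter: δ = d / √(1/n₁ + 1/n₂) = 0.4000 / √(1/8 + 1/6) = 0.7407
Critical value for a one-sided test at α = 0.05: z_α = 1.645.
Power = Φ(δ − 1.645) = Φ(-0.904) = 0.1829.
Type II error: β = 1 − power = 1 − 0.1829 = 0.8171.

β ≈ 0.817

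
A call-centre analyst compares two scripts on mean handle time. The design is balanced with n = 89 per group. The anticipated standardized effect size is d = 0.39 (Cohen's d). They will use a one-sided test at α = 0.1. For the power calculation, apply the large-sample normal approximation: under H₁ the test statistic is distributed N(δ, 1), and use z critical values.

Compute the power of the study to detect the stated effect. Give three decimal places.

Noncentrality parameter: δ = d·√(n/2) = 0.39 × √(89/2) = 2.6016
Critical value for a one-sided test at α = 0.1: z_α = 1.282.
Power = P(Z > 1.282 − δ) = Φ(1.320) = 0.9066.

Power ≈ 0.907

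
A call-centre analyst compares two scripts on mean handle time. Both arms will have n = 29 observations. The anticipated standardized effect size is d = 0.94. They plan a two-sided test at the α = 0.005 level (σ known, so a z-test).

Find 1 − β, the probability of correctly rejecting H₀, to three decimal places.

Power ≈ 0.780

Noncentrality parameter: λ = d·√(n/2) = 0.94 × √(29/2) = 3.5794
Two-sided α = 0.005 → critical value z_{0.0025} = 2.807.
Power = Φ(λ − 2.807) + Φ(−λ − 2.807) = Φ(0.772) + Φ(-6.386) = 0.7801 + 0.0000 = 0.7801.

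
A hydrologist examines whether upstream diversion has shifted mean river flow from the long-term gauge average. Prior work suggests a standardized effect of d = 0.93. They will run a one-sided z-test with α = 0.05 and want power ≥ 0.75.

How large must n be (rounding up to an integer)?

n = 7

For power 0.75 need Φ(δ − z_{0.05}) = 0.75, so δ = z_{0.05} + z_{0.25} = 1.645 + 0.674 = 2.319.
δ = d·√n ⇒ n = (δ/d)² = (2.319 / 0.93)² = 6.22.
Rounding up, n = 7.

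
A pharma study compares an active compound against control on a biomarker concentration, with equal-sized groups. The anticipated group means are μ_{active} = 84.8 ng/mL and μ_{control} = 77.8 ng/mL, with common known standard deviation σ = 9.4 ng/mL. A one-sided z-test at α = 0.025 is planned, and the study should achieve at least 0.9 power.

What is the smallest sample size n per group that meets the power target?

Standardized effect: d = |μ_{active} − μ_{control}| / σ = |84.8 − 77.8| / 9.4 = 0.7447
For power 0.9 need Φ(δ − z_{0.025}) = 0.9, so δ = z_{0.025} + z_{0.10} = 1.960 + 1.282 = 3.242.
δ = d·√(n/2) ⇒ n = 2(δ/d)² = 2 × (3.242 / 0.7447)² = 37.90.
Rounding up, n = 38 per group.

n = 38 per group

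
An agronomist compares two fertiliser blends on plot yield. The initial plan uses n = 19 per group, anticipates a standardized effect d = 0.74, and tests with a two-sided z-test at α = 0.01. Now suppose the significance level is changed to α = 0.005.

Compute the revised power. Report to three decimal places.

Power ≈ 0.299

δ = d·√(n/2) = 0.74 × √(19/2) = 2.2808 (unchanged). New critical value: z_{0.0025} = 2.807.
Revised power = Φ(δ − 2.807) + Φ(−δ − 2.807) = Φ(-0.526) + Φ(-5.088) = 0.2994 + 0.0000 = 0.2994.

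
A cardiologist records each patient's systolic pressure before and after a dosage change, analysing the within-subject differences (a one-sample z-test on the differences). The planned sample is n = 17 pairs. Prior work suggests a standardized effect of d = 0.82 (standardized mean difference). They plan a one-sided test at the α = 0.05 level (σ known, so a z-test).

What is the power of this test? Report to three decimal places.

Power ≈ 0.959

Noncentrality parameter: δ = d·√n = 0.82 × √17 = 3.3809
One-sided α = 0.05 → critical value z_{0.05} = 1.645.
Power = P(Z > 1.645 − δ) = Φ(1.736) = 0.9587.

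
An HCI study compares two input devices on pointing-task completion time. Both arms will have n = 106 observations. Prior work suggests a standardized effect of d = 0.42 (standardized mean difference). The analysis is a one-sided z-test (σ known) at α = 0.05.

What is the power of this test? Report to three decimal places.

Noncentrality parameter: δ = d·√(n/2) = 0.42 × √(106/2) = 3.0576
One-sided α = 0.05 → critical value z_{0.05} = 1.645.
Power = Φ(δ − 1.645) = Φ(1.413) = 0.9211.

Power ≈ 0.921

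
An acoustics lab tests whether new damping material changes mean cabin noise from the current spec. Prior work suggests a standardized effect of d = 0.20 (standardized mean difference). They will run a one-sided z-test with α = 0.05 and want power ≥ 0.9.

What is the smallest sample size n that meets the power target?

Set Φ(δ − 1.645) = 0.9; then δ − 1.645 = Φ⁻¹(0.9) = 1.282, giving δ = 2.926.
δ = d·√n ⇒ n = (δ/d)² = (2.926 / 0.20)² = 214.10.
Round up to the next whole unit.

n = 215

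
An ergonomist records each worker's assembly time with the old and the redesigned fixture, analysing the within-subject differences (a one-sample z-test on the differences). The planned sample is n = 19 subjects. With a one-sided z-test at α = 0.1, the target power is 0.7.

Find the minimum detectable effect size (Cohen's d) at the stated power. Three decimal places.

d ≈ 0.414

Required noncentrality: δ = z_{0.1} + z_{0.30} = 1.282 + 0.524 = 1.806.
δ = d·√n ⇒ d = δ/√n = 1.806/√19 = 0.4143.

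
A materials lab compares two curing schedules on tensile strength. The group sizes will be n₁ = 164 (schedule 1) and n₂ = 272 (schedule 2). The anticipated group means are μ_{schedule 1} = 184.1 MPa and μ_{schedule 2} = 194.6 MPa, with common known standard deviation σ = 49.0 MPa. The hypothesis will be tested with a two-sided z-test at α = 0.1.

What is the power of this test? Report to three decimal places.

Standardized effect: d = |μ_{schedule 1} − μ_{schedule 2}| / σ = |184.1 − 194.6| / 49.0 = 0.2143
Noncentrality parameter: δ = d / √(1/n₁ + 1/n₂) = 0.2143 / √(1/164 + 1/272) = 2.1675
Two-sided α = 0.1 → critical value z_{0.05} = 1.645.
Power = Φ(δ − 1.645) + Φ(−δ − 1.645) = Φ(0.523) + Φ(-3.812) = 0.6994 + 0.0001 = 0.6995.

Power ≈ 0.699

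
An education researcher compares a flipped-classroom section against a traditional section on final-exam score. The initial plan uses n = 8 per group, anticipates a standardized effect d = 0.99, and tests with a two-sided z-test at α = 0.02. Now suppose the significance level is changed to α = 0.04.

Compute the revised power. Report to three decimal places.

δ = d·√(n/2) = 0.99 × √(8/2) = 1.9800 (unchanged). New critical value: z_{0.02} = 2.054.
Revised power = Φ(δ − 2.054) + Φ(−δ − 2.054) = Φ(-0.074) + Φ(-4.034) = 0.4706 + 0.0000 = 0.4706.

Power ≈ 0.471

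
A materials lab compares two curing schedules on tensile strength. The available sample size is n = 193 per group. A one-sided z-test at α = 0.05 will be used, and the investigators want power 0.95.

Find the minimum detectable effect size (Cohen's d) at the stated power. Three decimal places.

Required noncentrality: δ = z_{0.05} + z_{0.05} = 1.645 + 1.645 = 3.290.
δ = d·√(n/2) ⇒ d = δ/√(n/2) = 3.290/√(193/2) = 0.3349.

d ≈ 0.335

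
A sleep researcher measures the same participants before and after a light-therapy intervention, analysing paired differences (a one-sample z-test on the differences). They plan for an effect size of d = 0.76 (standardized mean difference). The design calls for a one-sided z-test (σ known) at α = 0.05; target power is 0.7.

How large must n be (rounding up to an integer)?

Set Φ(δ − 1.645) = 0.7; then δ − 1.645 = Φ⁻¹(0.7) = 0.524, giving δ = 2.169.
δ = d·√n ⇒ n = (δ/d)² = (2.169 / 0.76)² = 8.15.
Round up to the next whole unit.

n = 9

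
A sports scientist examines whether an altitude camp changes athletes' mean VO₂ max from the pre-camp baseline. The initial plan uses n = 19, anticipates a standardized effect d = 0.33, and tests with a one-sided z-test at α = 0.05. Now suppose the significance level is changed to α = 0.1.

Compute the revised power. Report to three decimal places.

Power ≈ 0.562

δ = d·√n = 0.33 × √19 = 1.4384 (unchanged). New critical value: z_{0.1} = 1.282.
Revised power = P(Z > 1.282 − δ) = Φ(0.157) = 0.5623.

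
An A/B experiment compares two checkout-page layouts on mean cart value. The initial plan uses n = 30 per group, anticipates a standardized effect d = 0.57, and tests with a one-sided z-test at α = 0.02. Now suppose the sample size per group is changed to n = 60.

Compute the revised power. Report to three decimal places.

Power ≈ 0.857

With n = 60 per group: δ = d·√(n/2) = 0.57 × √(60/2) = 3.1220. Critical value z_{0.02} = 2.054.
Revised power = P(Z > 2.054 − δ) = Φ(1.068) = 0.8573.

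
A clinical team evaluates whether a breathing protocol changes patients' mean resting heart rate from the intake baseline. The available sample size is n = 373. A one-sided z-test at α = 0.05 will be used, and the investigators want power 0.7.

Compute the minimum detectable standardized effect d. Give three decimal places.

d ≈ 0.112

Need Φ(δ − 1.645) = 0.7, so δ = 1.645 + 0.524 = 2.169.
δ = d·√n ⇒ d = δ/√n = 2.169/√373 = 0.1123.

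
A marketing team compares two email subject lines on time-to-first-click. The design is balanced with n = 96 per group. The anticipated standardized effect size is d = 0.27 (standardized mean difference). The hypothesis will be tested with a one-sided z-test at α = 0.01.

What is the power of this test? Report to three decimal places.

Power ≈ 0.324

Noncentrality parameter: δ = d·√(n/2) = 0.27 × √(96/2) = 1.8706
Critical value for a one-sided test at α = 0.01: z_α = 2.326.
Power = P(Z > 2.326 − δ) = Φ(-0.456) = 0.3243.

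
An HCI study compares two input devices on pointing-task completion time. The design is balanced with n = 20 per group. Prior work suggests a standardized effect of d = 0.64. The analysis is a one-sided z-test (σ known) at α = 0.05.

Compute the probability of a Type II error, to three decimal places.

Noncentrality parameter: δ = d·√(n/2) = 0.64 × √(20/2) = 2.0239
One-sided α = 0.05 → critical value z_{0.05} = 1.645.
Power = P(Z > 1.645 − δ) = Φ(0.379) = 0.6477.
Type II error: β = 1 − power = 1 − 0.6477 = 0.3523.

β ≈ 0.352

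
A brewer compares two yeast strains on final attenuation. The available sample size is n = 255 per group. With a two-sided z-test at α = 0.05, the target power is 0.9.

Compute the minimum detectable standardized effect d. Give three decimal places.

Required noncentrality: δ = z_{0.025} + z_{0.10} = 1.960 + 1.282 = 3.242.
(The second rejection-region term Φ(−δ − z_{α/2}) is negligible and dropped.)
δ = d·√(n/2) ⇒ d = δ/√(n/2) = 3.242/√(255/2) = 0.2871.

d ≈ 0.287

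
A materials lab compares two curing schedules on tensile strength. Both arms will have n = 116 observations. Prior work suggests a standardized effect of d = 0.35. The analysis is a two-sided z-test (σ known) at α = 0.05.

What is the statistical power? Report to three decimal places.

Noncentrality parameter: δ = d·√(n/2) = 0.35 × √(116/2) = 2.6655
Critical value for a two-sided test at α = 0.05: z_{α/2} = 1.960.
Power = Φ(δ − 1.960) + Φ(−δ − 1.960) = Φ(0.706) + Φ(-4.625) = 0.7598 + 0.0000 = 0.7598.

Power ≈ 0.760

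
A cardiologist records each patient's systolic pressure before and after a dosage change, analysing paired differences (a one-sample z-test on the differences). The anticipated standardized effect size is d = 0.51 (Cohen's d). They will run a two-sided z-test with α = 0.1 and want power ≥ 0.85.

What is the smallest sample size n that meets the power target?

n = 28

For power 0.85 need Φ(δ − z_{0.05}) = 0.85, so δ = z_{0.05} + z_{0.15} = 1.645 + 1.036 = 2.681.
(Ignoring the negligible lower-tail rejection probability gives the usual closed-form inversion.)
δ = d·√n ⇒ n = (δ/d)² = (2.681 / 0.51)² = 27.64.
Rounding up, n = 28.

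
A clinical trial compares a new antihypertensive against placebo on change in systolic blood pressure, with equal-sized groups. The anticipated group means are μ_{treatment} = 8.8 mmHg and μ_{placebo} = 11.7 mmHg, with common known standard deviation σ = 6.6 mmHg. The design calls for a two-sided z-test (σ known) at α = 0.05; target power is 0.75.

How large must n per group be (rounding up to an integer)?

Standardized effect: d = |μ_{treatment} − μ_{placebo}| / σ = |8.8 − 11.7| / 6.6 = 0.4394
For power 0.75 need Φ(δ − z_{0.025}) = 0.75, so δ = z_{0.025} + z_{0.25} = 1.960 + 0.674 = 2.634.
(Ignoring the negligible lower-tail rejection probability gives the usual closed-form inversion.)
δ = d·√(n/2) ⇒ n = 2(δ/d)² = 2 × (2.634 / 0.4394)² = 71.90.
Rounding up, n = 72 per group.

n = 72 per group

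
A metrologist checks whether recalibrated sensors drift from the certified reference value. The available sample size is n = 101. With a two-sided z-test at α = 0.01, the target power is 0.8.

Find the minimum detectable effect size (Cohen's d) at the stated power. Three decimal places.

d ≈ 0.340

Need Φ(δ − 2.576) = 0.8, so δ = 2.576 + 0.842 = 3.417.
(Lower-tail contribution to power is negligible for δ > 0.)
δ = d·√n ⇒ d = δ/√n = 3.417/√101 = 0.3400.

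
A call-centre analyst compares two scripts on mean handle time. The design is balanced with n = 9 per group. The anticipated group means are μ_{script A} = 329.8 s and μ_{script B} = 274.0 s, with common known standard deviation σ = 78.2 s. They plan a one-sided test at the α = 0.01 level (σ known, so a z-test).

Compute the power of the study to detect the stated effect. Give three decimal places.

Standardized effect: d = |μ_{script A} − μ_{script B}| / σ = |329.8 − 274.0| / 78.2 = 0.7136
Noncentrality parameter: δ = d·√(n/2) = 0.7136 × √(9/2) = 1.5137
Critical value for a one-sided test at α = 0.01: z_α = 2.326.
Power = P(Z > 2.326 − δ) = Φ(-0.813) = 0.2082.

Power ≈ 0.208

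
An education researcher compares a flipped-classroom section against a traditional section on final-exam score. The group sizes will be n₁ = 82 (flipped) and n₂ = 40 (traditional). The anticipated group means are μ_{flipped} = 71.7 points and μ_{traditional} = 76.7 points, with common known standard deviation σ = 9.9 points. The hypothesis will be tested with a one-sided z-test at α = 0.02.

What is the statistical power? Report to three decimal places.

Standardized effect: d = |μ_{flipped} − μ_{traditional}| / σ = |71.7 − 76.7| / 9.9 = 0.5051
Noncentrality parameter: δ = d / √(1/n₁ + 1/n₂) = 0.5051 / √(1/82 + 1/40) = 2.6187
Critical value for a one-sided test at α = 0.02: z_α = 2.054.
Power = Φ(δ − 2.054) = Φ(0.565) = 0.7140.

Power ≈ 0.714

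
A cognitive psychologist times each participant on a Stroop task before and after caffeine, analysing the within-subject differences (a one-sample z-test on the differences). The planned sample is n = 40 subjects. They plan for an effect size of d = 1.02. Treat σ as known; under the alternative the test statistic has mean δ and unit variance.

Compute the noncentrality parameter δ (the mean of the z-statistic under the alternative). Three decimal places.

δ = d·√n = 1.02 × √40 = 6.4510

δ ≈ 6.451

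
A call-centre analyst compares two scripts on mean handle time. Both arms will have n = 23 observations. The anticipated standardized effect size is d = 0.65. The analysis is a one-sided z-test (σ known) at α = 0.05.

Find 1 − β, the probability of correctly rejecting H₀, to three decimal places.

Noncentrality parameter: δ = d·√(n/2) = 0.65 × √(23/2) = 2.2043
Critical value for a one-sided test at α = 0.05: z_α = 1.645.
Power = Φ(δ − 1.645) = Φ(0.559) = 0.7121.

Power ≈ 0.712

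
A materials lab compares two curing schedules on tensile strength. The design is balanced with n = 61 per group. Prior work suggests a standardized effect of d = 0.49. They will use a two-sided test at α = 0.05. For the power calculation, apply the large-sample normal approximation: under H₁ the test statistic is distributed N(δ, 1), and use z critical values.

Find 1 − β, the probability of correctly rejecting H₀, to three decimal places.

Noncentrality parameter: δ = d·√(n/2) = 0.49 × √(61/2) = 2.7061
Critical value for a two-sided test at α = 0.05: z_{α/2} = 1.960.
Power = Φ(δ − 1.960) + Φ(−δ − 1.960) = Φ(0.746) + Φ(-4.666) = 0.7722 + 0.0000 = 0.7722.

Power ≈ 0.772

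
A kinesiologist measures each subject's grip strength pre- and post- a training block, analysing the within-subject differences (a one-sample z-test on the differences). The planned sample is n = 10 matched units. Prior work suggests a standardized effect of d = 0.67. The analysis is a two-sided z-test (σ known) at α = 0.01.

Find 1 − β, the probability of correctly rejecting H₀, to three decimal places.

Power ≈ 0.324

Noncentrality parameter: δ = d·√n = 0.67 × √10 = 2.1187
Two-sided α = 0.01 → critical value z_{0.005} = 2.576.
Power = Φ(δ − 2.576) + Φ(−δ − 2.576) = Φ(-0.457) + Φ(-4.695) = 0.3238 + 0.0000 = 0.3238.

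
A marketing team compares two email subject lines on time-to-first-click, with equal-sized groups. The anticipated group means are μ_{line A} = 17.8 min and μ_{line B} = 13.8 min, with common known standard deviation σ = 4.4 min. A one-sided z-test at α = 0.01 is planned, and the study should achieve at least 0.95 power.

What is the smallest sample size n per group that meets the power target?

Standardized effect: d = |μ_{line A} − μ_{line B}| / σ = |17.8 − 13.8| / 4.4 = 0.9091
Set Φ(δ − 2.326) = 0.95; then δ − 2.326 = Φ⁻¹(0.95) = 1.645, giving δ = 3.971.
δ = d·√(n/2) ⇒ n = 2(δ/d)² = 2 × (3.971 / 0.9091)² = 38.16.
Round up to the next whole unit.

n = 39 per group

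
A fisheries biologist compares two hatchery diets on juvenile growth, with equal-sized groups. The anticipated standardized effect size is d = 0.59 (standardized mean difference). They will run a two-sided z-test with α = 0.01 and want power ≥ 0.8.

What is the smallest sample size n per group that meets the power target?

For power 0.8 need Φ(δ − z_{0.005}) = 0.8, so δ = z_{0.005} + z_{0.20} = 2.576 + 0.842 = 3.417.
(The Φ(−δ − z_{α/2}) term is vanishingly small for δ > 0 and is dropped in the standard sample-size formula.)
δ = d·√(n/2) ⇒ n = 2(δ/d)² = 2 × (3.417 / 0.59)² = 67.10.
Round up to the next whole unit.

n = 68 per group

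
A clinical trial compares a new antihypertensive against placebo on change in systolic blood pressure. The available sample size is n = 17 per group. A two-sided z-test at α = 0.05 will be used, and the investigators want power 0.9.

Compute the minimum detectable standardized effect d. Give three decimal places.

Required noncentrality: δ = z_{0.025} + z_{0.10} = 1.960 + 1.282 = 3.242.
(The second rejection-region term Φ(−δ − z_{α/2}) is negligible and dropped.)
δ = d·√(n/2) ⇒ d = δ/√(n/2) = 3.242/√(17/2) = 1.1118.

d ≈ 1.112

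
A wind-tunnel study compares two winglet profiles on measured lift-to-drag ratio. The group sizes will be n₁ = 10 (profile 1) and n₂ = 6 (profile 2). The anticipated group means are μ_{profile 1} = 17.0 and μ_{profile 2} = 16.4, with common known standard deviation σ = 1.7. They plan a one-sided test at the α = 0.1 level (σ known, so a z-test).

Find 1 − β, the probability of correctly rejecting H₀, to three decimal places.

Power ≈ 0.275

Standardized effect: d = |μ_{profile 1} − μ_{profile 2}| / σ = |17.0 − 16.4| / 1.7 = 0.3529
Noncentrality parameter: δ = d / √(1/n₁ + 1/n₂) = 0.3529 / √(1/10 + 1/6) = 0.6835
Critical value for a one-sided test at α = 0.1: z_α = 1.282.
Power = Φ(δ − 1.282) = Φ(-0.598) = 0.2749.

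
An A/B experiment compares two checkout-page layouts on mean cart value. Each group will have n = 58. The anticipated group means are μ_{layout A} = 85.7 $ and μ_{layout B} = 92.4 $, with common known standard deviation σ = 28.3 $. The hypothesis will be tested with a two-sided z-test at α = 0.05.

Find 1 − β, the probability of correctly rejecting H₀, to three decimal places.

Standardized effect: d = |μ_{layout A} − μ_{layout B}| / σ = |85.7 − 92.4| / 28.3 = 0.2367
Noncentrality parameter: δ = d·√(n/2) = 0.2367 × √(58/2) = 1.2749
Critical value for a two-sided test at α = 0.05: z_{α/2} = 1.960.
Power = Φ(δ − 1.960) + Φ(−δ − 1.960) = Φ(-0.685) + Φ(-3.235) = 0.2467 + 0.0006 = 0.2473.

Power ≈ 0.247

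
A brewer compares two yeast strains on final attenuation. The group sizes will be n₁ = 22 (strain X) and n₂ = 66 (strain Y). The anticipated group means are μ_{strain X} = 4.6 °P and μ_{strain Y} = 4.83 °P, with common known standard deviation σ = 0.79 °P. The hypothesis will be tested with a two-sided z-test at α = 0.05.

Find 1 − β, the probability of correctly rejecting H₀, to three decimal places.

Standardized effect: d = |μ_{strain X} − μ_{strain Y}| / σ = |4.6 − 4.83| / 0.79 = 0.2911
Noncentrality parameter: δ = d / √(1/n₁ + 1/n₂) = 0.2911 / √(1/22 + 1/66) = 1.1826
Critical value for a two-sided test at α = 0.05: z_{α/2} = 1.960.
Power = Φ(δ − 1.960) + Φ(−δ − 1.960) = Φ(-0.777) + Φ(-3.143) = 0.2185 + 0.0008 = 0.2193.

Power ≈ 0.219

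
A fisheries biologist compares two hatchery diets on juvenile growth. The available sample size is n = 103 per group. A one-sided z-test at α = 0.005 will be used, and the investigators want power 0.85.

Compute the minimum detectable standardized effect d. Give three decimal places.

d ≈ 0.503

Required noncentrality: δ = z_{0.005} + z_{0.15} = 2.576 + 1.036 = 3.612.
δ = d·√(n/2) ⇒ d = δ/√(n/2) = 3.612/√(103/2) = 0.5034.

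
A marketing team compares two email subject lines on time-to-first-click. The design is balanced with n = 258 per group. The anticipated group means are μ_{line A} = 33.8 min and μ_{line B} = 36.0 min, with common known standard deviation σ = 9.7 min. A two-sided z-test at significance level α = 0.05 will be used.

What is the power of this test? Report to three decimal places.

Standardized effect: d = |μ_{line A} − μ_{line B}| / σ = |33.8 − 36.0| / 9.7 = 0.2268
Noncentrality parameter: δ = d·√(n/2) = 0.2268 × √(258/2) = 2.5760
Two-sided α = 0.05 → critical value z_{0.025} = 1.960.
Power = Φ(δ − 1.960) + Φ(−δ − 1.960) = Φ(0.616) + Φ(-4.536) = 0.7311 + 0.0000 = 0.7311.

Power ≈ 0.731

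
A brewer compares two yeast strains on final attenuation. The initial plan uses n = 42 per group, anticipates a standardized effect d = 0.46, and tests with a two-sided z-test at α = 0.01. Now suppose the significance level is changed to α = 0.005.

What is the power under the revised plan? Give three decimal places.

δ = d·√(n/2) = 0.46 × √(42/2) = 2.1080 (unchanged). New critical value: z_{0.0025} = 2.807.
Revised power = Φ(δ − 2.807) + Φ(−δ − 2.807) = Φ(-0.699) + Φ(-4.915) = 0.2423 + 0.0000 = 0.2423.

Power ≈ 0.242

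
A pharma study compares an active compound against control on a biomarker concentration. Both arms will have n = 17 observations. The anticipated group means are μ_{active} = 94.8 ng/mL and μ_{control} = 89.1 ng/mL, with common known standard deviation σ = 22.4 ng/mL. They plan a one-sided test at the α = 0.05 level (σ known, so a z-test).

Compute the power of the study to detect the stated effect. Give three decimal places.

Standardized effect: d = |μ_{active} − μ_{control}| / σ = |94.8 − 89.1| / 22.4 = 0.2545
Noncentrality parameter: δ = d·√(n/2) = 0.2545 × √(17/2) = 0.7419
Critical value for a one-sided test at α = 0.05: z_α = 1.645.
Power = P(Z > 1.645 − δ) = Φ(-0.903) = 0.1833.

Power ≈ 0.183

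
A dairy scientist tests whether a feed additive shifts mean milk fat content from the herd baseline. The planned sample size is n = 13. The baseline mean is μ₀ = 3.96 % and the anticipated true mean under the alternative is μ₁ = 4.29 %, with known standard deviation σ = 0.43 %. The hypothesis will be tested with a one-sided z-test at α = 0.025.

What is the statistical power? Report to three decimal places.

Standardized effect: d = |μ₁ − μ₀| / σ = |4.29 − 3.96| / 0.43 = 0.7674
Noncentrality parameter: δ = d·√n = 0.7674 × √13 = 2.7671
Critical value for a one-sided test at α = 0.025: z_α = 1.960.
Power = P(Z > 1.960 − δ) = Φ(0.807) = 0.7902.

Power ≈ 0.790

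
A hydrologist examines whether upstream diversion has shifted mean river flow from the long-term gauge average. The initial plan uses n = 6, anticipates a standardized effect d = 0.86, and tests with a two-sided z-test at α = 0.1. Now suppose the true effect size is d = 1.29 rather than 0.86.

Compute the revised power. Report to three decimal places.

With d = 1.29: δ = d·√n = 1.29 × √6 = 3.1598. Critical value z_{0.05} = 1.645.
Revised power = Φ(δ − 1.645) + Φ(−δ − 1.645) = Φ(1.515) + Φ(-4.805) = 0.9351 + 0.0000 = 0.9351.

Power ≈ 0.935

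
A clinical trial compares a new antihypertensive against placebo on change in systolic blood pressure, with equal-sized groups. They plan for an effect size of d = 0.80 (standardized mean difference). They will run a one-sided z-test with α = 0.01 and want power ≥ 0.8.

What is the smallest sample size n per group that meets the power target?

n = 32 per group

Set Φ(δ − 2.326) = 0.8; then δ − 2.326 = Φ⁻¹(0.8) = 0.842, giving δ = 3.168.
δ = d·√(n/2) ⇒ n = 2(δ/d)² = 2 × (3.168 / 0.80)² = 31.36.
Round up to the next whole unit.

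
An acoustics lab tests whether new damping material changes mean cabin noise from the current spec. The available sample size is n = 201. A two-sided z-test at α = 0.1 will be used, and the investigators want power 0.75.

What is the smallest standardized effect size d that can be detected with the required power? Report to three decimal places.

d ≈ 0.164

Need Φ(δ − 1.645) = 0.75, so δ = 1.645 + 0.674 = 2.319.
(Lower-tail contribution to power is negligible for δ > 0.)
δ = d·√n ⇒ d = δ/√n = 2.319/√201 = 0.1636.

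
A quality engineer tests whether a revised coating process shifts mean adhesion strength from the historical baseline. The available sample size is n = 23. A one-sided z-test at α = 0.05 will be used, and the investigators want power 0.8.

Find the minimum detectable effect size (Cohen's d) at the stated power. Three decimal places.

Need Φ(δ − 1.645) = 0.8, so δ = 1.645 + 0.842 = 2.486.
δ = d·√n ⇒ d = δ/√n = 2.486/√23 = 0.5185.

d ≈ 0.518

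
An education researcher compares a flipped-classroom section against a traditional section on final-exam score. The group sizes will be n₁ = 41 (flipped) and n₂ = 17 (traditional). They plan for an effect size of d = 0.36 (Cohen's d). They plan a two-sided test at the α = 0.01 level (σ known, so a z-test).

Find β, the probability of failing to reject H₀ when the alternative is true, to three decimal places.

β ≈ 0.908

Noncentrality parameter: δ = d / √(1/n₁ + 1/n₂) = 0.36 / √(1/41 + 1/17) = 1.2480
Critical value for a two-sided test at α = 0.01: z_{α/2} = 2.576.
Power = Φ(δ − 2.576) + Φ(−δ − 2.576) = Φ(-1.328) + Φ(-3.824) = 0.0921 + 0.0001 = 0.0922.
Type II error: β = 1 − power = 1 − 0.0922 = 0.9078.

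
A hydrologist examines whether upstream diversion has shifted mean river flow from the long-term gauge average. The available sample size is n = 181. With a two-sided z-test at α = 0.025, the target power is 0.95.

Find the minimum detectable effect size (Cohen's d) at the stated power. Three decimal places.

d ≈ 0.289

Need Φ(δ − 2.241) = 0.95, so δ = 2.241 + 1.645 = 3.886.
(The second rejection-region term Φ(−δ − z_{α/2}) is negligible and dropped.)
δ = d·√n ⇒ d = δ/√n = 3.886/√181 = 0.2889.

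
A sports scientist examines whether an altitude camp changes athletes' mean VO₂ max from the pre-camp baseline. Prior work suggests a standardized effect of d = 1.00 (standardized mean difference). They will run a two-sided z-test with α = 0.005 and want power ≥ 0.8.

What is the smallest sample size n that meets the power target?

n = 14

For power 0.8 need Φ(δ − z_{0.0025}) = 0.8, so δ = z_{0.0025} + z_{0.20} = 2.807 + 0.842 = 3.649.
(The Φ(−δ − z_{α/2}) term is vanishingly small for δ > 0 and is dropped in the standard sample-size formula.)
δ = d·√n ⇒ n = (δ/d)² = (3.649 / 1.00)² = 13.31.
Rounding up, n = 14.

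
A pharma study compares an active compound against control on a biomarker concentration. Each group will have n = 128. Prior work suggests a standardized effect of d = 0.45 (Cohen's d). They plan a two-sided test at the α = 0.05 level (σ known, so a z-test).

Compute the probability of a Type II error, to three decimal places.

β ≈ 0.050

Noncentrality parameter: δ = d·√(n/2) = 0.45 × √(128/2) = 3.6000
Two-sided α = 0.05 → critical value z_{0.025} = 1.960.
Power = Φ(δ − 1.960) + Φ(−δ − 1.960) = Φ(1.640) + Φ(-5.560) = 0.9495 + 0.0000 = 0.9495.
Type II error: β = 1 − power = 1 − 0.9495 = 0.0505.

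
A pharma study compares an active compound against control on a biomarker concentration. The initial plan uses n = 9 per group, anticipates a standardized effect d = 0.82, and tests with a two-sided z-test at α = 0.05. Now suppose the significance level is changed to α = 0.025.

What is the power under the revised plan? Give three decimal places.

δ = d·√(n/2) = 0.82 × √(9/2) = 1.7395 (unchanged). New critical value: z_{0.0125} = 2.241.
Revised power = Φ(δ − 2.241) + Φ(−δ − 2.241) = Φ(-0.502) + Φ(-3.981) = 0.3079 + 0.0000 = 0.3079.

Power ≈ 0.308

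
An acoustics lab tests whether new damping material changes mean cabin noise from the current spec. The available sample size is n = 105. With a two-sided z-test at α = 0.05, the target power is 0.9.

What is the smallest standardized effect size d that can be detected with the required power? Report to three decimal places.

Required noncentrality: δ = z_{0.025} + z_{0.10} = 1.960 + 1.282 = 3.242.
(Lower-tail contribution to power is negligible for δ > 0.)
δ = d·√n ⇒ d = δ/√n = 3.242/√105 = 0.3163.

d ≈ 0.316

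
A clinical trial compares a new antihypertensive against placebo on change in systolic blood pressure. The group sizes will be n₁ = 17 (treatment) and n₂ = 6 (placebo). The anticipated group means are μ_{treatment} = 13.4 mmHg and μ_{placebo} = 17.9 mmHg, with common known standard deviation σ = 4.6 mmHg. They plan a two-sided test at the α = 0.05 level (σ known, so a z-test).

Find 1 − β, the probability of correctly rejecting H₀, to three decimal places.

Standardized effect: d = |μ_{treatment} − μ_{placebo}| / σ = |13.4 − 17.9| / 4.6 = 0.9783
Noncentrality parameter: λ = d / √(1/n₁ + 1/n₂) = 0.9783 / √(1/17 + 1/6) = 2.0601
Two-sided α = 0.05 → critical value z_{0.025} = 1.960.
Power = Φ(λ − 1.960) + Φ(−λ − 1.960) = Φ(0.100) + Φ(-4.020) = 0.5399 + 0.0000 = 0.5399.

Power ≈ 0.540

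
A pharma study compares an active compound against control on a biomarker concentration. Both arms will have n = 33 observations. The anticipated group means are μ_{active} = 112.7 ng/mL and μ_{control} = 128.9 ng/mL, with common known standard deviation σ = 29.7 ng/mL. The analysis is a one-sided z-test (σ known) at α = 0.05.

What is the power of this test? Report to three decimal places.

Power ≈ 0.716

Standardized effect: d = |μ_{active} − μ_{control}| / σ = |112.7 − 128.9| / 29.7 = 0.5455
Noncentrality parameter: δ = d·√(n/2) = 0.5455 × √(33/2) = 2.2156
One-sided α = 0.05 → critical value z_{0.05} = 1.645.
Power = Φ(δ − 1.645) = Φ(0.571) = 0.7159.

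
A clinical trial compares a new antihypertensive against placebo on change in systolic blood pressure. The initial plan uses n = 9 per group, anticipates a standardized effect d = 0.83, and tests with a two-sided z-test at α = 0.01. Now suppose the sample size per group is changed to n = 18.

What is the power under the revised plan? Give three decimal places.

Power ≈ 0.466

With n = 18 per group: δ = d·√(n/2) = 0.83 × √(18/2) = 2.4900. Critical value z_{0.005} = 2.576.
Revised power = Φ(δ − 2.576) + Φ(−δ − 2.576) = Φ(-0.086) + Φ(-5.066) = 0.4658 + 0.0000 = 0.4658.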